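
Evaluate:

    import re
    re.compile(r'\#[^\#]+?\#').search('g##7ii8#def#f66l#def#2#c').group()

'#7ii8#'

`re.search` scans for the first position where the pattern succeeds.
The match spans [2:8] → '#7ii8#'.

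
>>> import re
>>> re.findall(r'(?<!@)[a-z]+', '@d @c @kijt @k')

['ijt']

Because the assertion is negative and zero-width, positions next to the forbidden text are skipped.
Matches: at [8:11] → 'ijt'.
`findall` yields the raw match text (1 of them) because the pattern has no groups.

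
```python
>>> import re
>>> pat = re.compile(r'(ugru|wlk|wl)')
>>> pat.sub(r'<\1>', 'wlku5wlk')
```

The regex engine tests alternatives in the order written; an earlier branch that matches wins even if a later one would match more.
Each match is replaced using the text its own group 1 captured.

'<wlk>u5<wlk>'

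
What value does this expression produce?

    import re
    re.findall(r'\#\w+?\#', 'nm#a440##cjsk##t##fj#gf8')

['#a440#', '#cjsk#', '#t#', '#fj#']

Matches: at [2:8] → '#a440#'; at [8:14] → '#cjsk#'; at [14:17] → '#t#'; at [17:21] → '#fj#'.
Since nothing is captured, `findall` lists the 4 matched substrings directly.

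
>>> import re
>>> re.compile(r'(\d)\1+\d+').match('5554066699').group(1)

'5'

The backreference `\1` re-matches whatever the first group consumed, character for character.
`match` is anchored at position 0; if the pattern doesn't fit there, it returns None.
The match spans [0:10] → '5554066699'.
Captured: group 1 = '5'.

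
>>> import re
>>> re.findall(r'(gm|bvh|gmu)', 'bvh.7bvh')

['bvh', 'bvh']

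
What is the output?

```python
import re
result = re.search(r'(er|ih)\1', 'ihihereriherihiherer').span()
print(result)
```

`\1` has to match the exact text group 1 already captured.
Unlike `match`, `search` isn't anchored — it looks for the pattern anywhere in the string.
The match spans [0:4] → 'ihih'.
Captured: group 1 = 'ih'.

(0, 4)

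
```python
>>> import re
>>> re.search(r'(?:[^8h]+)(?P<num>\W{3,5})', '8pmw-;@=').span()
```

(1, 8)

The match spans [1:8] → 'pmw-;@='.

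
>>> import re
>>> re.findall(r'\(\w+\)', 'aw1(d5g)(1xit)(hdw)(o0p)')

Matches: at [3:8] → '(d5g)'; at [8:14] → '(1xit)'; at [14:19] → '(hdw)'; at [19:24] → '(o0p)'.
With no groups in the pattern, `findall` gives back each whole match — 4 here.

['(d5g)', '(1xit)', '(hdw)', '(o0p)']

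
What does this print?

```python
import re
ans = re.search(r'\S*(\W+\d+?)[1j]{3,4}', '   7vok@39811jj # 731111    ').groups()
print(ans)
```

(' # 73',)

The pattern matches zero or more of a non-whitespace character; then one or more of a non-word character, then one or more of a digit (lazy) (captured); then 3 to 4 of one of [1j].
Because the quantifier is non-greedy, it stops expanding at the earliest point where the rest of the pattern can succeed.
Unlike `match`, `search` isn't anchored — it looks for the pattern anywhere in the string.
The match spans [3:24] → '7vok@39811jj # 731111'.
Captured: group 1 = ' # 73'.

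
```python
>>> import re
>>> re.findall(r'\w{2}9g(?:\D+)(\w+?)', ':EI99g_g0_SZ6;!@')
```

This matches exactly 2 of a word character, then the literal '9g'; then one or more of a non-digit (non-capturing group); then one or more of a word character (lazy) (captured).
A non-greedy quantifier consumes as few characters as it can — just enough that the remainder of the pattern still matches from where it stops; whatever follows it matches normally.
Matches: at [2:9] match 'I99g_g0', group 1 = '0'.
With a single group, `findall` returns only what that group captured — 1 item.

['0']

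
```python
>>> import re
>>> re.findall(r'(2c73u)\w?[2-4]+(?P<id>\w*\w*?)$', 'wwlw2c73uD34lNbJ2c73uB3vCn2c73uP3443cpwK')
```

[('2c73u', 'lNbJ2c73uB3vCn2c73uP3443cpwK')]

This matches the literal '2c', then the literal '73u' (captured); then optionally a word character, then one or more of a character in [2-4]; then zero or more of a word character, then zero or more of a word character (lazy) (captured as 'id'); then anchored at the end.
Scanning left to right: at [4:40] match '2c73uD34lNbJ2c73uB3vCn2c73uP3443cpwK', groups = ('2c73u', 'lNbJ2c73uB3vCn2c73uP3443cpwK').
2 groups means the one result is a tuple of 2 captured strings — 1 here.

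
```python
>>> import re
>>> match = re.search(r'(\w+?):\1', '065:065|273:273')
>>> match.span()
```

`\1` has to match the exact text group 1 already captured.
`re.search` tries every starting position until one works.
The match spans [0:7] → '065:065'.
Captured: group 1 = '065'.

(0, 7)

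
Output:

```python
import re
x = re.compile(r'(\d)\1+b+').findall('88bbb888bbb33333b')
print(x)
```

`\1` has to match the exact text group 1 already captured.
Matches: at [0:5] match '88bbb', group 1 = '8'; at [5:11] match '888bbb', group 1 = '8'; at [11:17] match '33333b', group 1 = '3'.
With a single group, `findall` returns only what that group captured — 3 items.

['8', '8', '3']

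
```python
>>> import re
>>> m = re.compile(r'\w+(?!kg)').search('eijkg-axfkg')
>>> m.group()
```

A negative assertion filters positions out without eating any characters.
The match spans [0:5] → 'eijkg'.

'eijkg'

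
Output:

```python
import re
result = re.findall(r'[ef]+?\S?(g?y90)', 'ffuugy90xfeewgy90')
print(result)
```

['gy90']

The pattern matches one or more of one of [ef] (lazy); then optionally a non-whitespace character; then optionally the literal 'g', then the literal 'y90' (captured).
Scanning left to right: at [9:17] match 'feewgy90', group 1 = 'gy90'.
With a single group, `findall` returns only what that group captured — 1 item.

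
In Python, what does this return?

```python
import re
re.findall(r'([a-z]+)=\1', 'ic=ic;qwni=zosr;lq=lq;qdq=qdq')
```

['ic', 'lq', 'qdq']

`\1` is not a pattern — it's the concrete string captured by group 1, re-applied verbatim.
One capturing group, so `findall` returns just the captured substring from each match — 3 in all.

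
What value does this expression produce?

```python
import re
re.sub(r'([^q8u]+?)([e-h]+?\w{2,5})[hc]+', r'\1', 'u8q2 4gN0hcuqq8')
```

The pattern matches one or more of any character except [q8u] (lazy) (captured); then one or more of a character in [e-h] (lazy), then 2 to 5 of a word character (captured); then one or more of one of [hc].
Matches: at [3:11] → '2 4gN0hc'.
Each match is replaced using the text its own group 1 captured.

'u8q2 4uqq8'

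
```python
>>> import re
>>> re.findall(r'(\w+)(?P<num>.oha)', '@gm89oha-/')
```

[('gm8', '9oha')]

The pattern matches one or more of a word character (captured); then any character, then the literal 'oha' (captured as 'num').
Walking the string: at [1:8] match 'gm89oha', groups = ('gm8', '9oha').
With 2 capturing groups, `findall` returns a 2-tuple per match.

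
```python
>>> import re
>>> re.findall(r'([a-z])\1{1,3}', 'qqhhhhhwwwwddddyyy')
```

The backreference `\1` re-matches whatever the first group consumed, character for character.
One capturing group, so `findall` returns just the captured substring from each match — 5 in all.

['q', 'h', 'w', 'd', 'y']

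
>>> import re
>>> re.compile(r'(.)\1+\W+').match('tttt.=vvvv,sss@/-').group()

'tttt.='

A backreference is literal: `\1` must see the identical characters the first group matched.
`re.match` won't scan ahead — the pattern has to work from the very first character.
The match spans [0:6] → 'tttt.='.
Captured: group 1 = 't'.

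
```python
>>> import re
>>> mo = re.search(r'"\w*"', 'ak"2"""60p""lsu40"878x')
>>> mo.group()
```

'"2"'

`re.search` scans for the first position where the pattern succeeds.
The match spans [2:5] → '"2"'.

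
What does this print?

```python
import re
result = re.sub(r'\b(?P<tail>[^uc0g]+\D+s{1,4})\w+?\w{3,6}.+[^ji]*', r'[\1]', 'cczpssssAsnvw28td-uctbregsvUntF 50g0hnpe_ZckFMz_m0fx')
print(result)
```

cczpssssAsnvw28td[-uctbregs]

The pattern matches a word boundary (`\b`, zero-width); then one or more of any character except [uc0g], then one or more of a non-digit, then 1 to 4 of a literal 's' (captured as 'tail'); then one or more of a word character (lazy), then 3 to 6 of a word character; then one or more of any character, then zero or more of any character except [ji].
The replacement refers to a captured group, so each match is rewritten using its own captured text.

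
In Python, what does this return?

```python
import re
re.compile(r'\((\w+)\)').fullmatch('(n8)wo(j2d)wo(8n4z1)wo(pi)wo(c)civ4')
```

None

`re.fullmatch` is like wrapping the pattern in `^…$` (in single-line mode).
Here there's no way to consume every character, so the call returns None.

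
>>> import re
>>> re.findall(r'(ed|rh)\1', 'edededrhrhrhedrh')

['ed', 'rh']

`\1` has to match the exact text group 1 already captured.
Scanning left to right: at [0:4] match 'eded', group 1 = 'ed'; at [6:10] match 'rhrh', group 1 = 'rh'.
With a single group, `findall` returns only what that group captured — 2 items.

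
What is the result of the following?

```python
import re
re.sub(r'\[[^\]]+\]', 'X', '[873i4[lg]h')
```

Every occurrence is swapped for 'X'.

'Xh'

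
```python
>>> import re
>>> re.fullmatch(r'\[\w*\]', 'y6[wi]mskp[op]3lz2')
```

`re.fullmatch` requires the pattern to consume the entire string.
Here there's no way to consume every character, so the call returns None.

None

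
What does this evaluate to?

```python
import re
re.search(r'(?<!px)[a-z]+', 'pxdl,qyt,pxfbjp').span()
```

(0, 4)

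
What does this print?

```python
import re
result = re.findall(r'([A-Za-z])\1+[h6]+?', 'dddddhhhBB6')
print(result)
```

A backreference is literal: `\1` must see the identical characters the first group matched.
With a single group, `findall` returns only what that group captured — 2 items.

['d', 'B']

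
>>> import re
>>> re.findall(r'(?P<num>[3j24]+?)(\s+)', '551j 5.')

[('j', ' ')]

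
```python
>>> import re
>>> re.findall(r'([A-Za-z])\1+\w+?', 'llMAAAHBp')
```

['l', 'A']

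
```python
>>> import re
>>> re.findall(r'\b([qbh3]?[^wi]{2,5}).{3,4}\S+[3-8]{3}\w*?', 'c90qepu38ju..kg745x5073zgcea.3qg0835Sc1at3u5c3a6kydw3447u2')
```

`findall` collects group 1 from the one match (1 total).

['c90qe']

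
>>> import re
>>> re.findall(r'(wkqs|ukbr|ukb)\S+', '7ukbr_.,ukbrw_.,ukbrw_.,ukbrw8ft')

['ukbr']

Branches in `(...|...)` are attempted left-to-right; the first branch that allows the whole pattern to succeed is taken.
`findall` collects group 1 from the one match (1 total).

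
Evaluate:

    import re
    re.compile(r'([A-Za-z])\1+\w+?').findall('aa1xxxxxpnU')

['a', 'x']

The backreference `\1` re-matches whatever the first group consumed, character for character.
One capturing group, so `findall` returns just the captured substring from each match — 2 in all.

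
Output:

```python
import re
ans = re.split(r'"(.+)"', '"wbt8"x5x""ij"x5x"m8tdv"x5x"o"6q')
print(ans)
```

['', 'wbt8"x5x""ij"x5x"m8tdv"x5x"o', '6q']

Matches to split on: at [0:30] → '"wbt8"x5x""ij"x5x"m8tdv"x5x"o"'.
With a capturing group present, the delimiter's captured portion is kept in the result list.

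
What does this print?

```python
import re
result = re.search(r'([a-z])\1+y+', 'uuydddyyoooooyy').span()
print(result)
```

(0, 3)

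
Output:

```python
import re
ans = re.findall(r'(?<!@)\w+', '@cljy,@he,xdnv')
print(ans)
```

['ljy', 'e', 'xdnv']

The negative lookahead/lookbehind blocks any match where the forbidden context is present.
Matches: at [2:5] → 'ljy'; at [8:9] → 'e'; at [10:14] → 'xdnv'.
`findall` yields the raw match text (3 of them) because the pattern has no groups.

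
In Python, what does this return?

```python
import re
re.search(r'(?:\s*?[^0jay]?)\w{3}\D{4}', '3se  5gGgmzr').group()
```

The pattern matches zero or more of whitespace (lazy), then optionally any character except [0jay] (non-capturing group); then exactly 3 of a word character, then exactly 4 of a non-digit.
The match spans [3:12] → '  5gGgmzr'.

'  5gGgmzr'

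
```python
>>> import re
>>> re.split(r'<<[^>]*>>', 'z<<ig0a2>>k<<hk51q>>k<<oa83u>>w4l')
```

['z', 'k', 'k', 'w4l']

Matches to split on: at [1:10] → '<<ig0a2>>'; at [11:20] → '<<hk51q>>'; at [21:30] → '<<oa83u>>'.
Splitting on the pattern gives 4 pieces.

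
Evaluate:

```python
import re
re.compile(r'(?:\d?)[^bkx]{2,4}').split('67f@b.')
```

['', 'b.']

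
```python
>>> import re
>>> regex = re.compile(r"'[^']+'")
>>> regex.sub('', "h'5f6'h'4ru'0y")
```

'hh0y'

Matches: at [1:6] → "'5f6'"; at [7:12] → "'4ru'".
Each match is replaced by ''.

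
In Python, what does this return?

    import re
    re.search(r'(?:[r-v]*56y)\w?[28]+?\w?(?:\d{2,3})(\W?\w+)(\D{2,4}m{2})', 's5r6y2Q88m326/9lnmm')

None

Pattern: zero or more of a character in [r-v], then the literal '56y' (non-capturing group); then optionally a word character, then one or more of one of [28] (lazy), then optionally a word character; then 2 to 3 of a digit (non-capturing group); then optionally a non-word character, then one or more of a word character (captured); then 2 to 4 of a non-digit, then exactly 2 of a literal 'm' (captured).
Unlike `match`, `search` isn't anchored — it looks for the pattern anywhere in the string.
Here the pattern never matches, so the call returns None.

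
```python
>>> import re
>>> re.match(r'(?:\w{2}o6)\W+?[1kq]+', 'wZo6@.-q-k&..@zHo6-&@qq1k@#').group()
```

With `match`, the pattern is implicitly anchored at the beginning.
The match spans [0:8] → 'wZo6@.-q'.

'wZo6@.-q'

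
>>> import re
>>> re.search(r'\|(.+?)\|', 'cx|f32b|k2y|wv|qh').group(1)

'f32b'

Because the quantifier is non-greedy, it stops expanding at the earliest point where the rest of the pattern can succeed.
Unlike `match`, `search` isn't anchored — it looks for the pattern anywhere in the string.
The match spans [2:8] → '|f32b|'.
Captured: group 1 = 'f32b'.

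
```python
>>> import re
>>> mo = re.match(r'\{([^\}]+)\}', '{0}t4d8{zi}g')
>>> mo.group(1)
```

With `match`, the pattern is implicitly anchored at the beginning.
The match spans [0:3] → '{0}'.
Captured: group 1 = '0'.

'0'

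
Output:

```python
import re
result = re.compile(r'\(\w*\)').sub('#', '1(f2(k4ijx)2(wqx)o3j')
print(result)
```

1(f2#2#o3j

Matches: at [4:11] → '(k4ijx)'; at [12:17] → '(wqx)'.
Every occurrence is swapped for '#'.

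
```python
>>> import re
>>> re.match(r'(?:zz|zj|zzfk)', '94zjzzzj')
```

None

`re.match` won't scan ahead — the pattern has to work from the very first character.
Here the pattern fails at index 0, so the call returns None.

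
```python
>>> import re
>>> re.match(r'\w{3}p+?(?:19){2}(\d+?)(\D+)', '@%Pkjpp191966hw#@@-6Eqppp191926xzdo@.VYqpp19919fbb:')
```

None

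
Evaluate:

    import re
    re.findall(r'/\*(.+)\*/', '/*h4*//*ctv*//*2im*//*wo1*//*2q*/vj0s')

['h4*//*ctv*//*2im*//*wo1*//*2q']

Scanning left to right: at [0:33] match '/*h4*//*ctv*//*2im*//*wo1*//*2q*/', group 1 = 'h4*//*ctv*//*2im*//*wo1*//*2q'.
Because there's exactly one group, `findall` drops the full match and keeps group 1 from the one hit.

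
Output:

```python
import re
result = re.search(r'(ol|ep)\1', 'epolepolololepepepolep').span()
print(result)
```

(6, 10)

`\1` is not a pattern — it's the concrete string captured by group 1, re-applied verbatim.
`search` walks the string left to right and returns the first match it finds.
The match spans [6:10] → 'olol'.
Captured: group 1 = 'ol'.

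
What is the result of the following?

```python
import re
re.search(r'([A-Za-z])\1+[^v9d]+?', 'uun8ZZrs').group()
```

'uun'

`\1` has to match the exact text group 1 already captured.
`search` walks the string left to right and returns the first match it finds.
The match spans [0:3] → 'uun'.
Captured: group 1 = 'u'.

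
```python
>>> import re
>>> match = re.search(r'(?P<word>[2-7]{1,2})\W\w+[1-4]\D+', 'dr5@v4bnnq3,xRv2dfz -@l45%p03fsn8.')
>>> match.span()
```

Pattern: 1 to 2 of a character in [2-7] (captured as 'word'); then a non-word character, then one or more of a word character; then a character in [1-4], then one or more of a non-digit.
Unlike `match`, `search` isn't anchored — it looks for the pattern anywhere in the string.
The match spans [2:15] → '5@v4bnnq3,xRv'.
Captured: group 1 = '5'.

(2, 15)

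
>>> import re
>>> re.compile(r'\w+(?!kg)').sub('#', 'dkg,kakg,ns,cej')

'#,#,#,#'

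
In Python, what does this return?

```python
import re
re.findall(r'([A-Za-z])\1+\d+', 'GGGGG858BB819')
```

`\1` is not a pattern — it's the concrete string captured by group 1, re-applied verbatim.
Walking the string: at [0:8] match 'GGGGG858', group 1 = 'G'; at [8:13] match 'BB819', group 1 = 'B'.
With a single group, `findall` returns only what that group captured — 2 items.

['G', 'B']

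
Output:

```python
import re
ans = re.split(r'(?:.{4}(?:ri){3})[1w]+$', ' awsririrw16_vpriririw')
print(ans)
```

Pattern: exactly 4 of any character, then the literal 'ri' repeated 3 times (non-capturing group); then one or more of one of [1w]; then anchored at the end.
Matches to split on: at [11:22] → '6_vpriririw'.
Each match becomes a cut point; 2 segments remain.

[' awsririrw1', '']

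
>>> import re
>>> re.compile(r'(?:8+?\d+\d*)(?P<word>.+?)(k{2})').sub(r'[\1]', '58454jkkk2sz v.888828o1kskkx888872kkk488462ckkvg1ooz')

'5[j]k2sz v.[o1ks]x[k]4[c]vg1ooz'

Pattern: one or more of a literal '8' (lazy), then one or more of a digit, then zero or more of a digit (non-capturing group); then one or more of any character (lazy) (captured as 'word'); then exactly 2 of a literal 'k' (captured).
A non-greedy quantifier consumes as few characters as it can — just enough that the remainder of the pattern still matches from where it stops; whatever follows it matches normally.
Matches: at [1:8] → '8454jkk'; at [15:27] → '888828o1kskk'; at [28:37] → '888872kkk'; at [38:46] → '88462ckk'.
`\1` in the replacement pulls in group 1's text for each match.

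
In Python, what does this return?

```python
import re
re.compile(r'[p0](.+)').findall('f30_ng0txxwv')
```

Pattern: one of [p0]; then one or more of any character (captured).
Scanning left to right: at [2:12] match '0_ng0txxwv', group 1 = '_ng0txxwv'.
With a single group, `findall` returns only what that group captured — 1 item.

['_ng0txxwv']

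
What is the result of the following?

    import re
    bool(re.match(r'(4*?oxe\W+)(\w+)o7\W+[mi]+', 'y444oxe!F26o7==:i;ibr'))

False

The pattern matches zero or more of the literal '4' (lazy), then the literal 'oxe', then one or more of a non-word character (captured); then one or more of a word character (captured); then the literal 'o7', then one or more of a non-word character; then one or more of one of [mi].
`match` is anchored at position 0; if the pattern doesn't fit there, it returns None.
Here the pattern fails at index 0, so the call returns None, and `bool(None)` is False.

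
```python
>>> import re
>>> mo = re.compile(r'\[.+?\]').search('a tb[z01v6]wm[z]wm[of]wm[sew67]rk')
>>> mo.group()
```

'[z01v6]'

With the lazy modifier that quantifier settles for the fewest repetitions that let the rest of the pattern succeed (the atoms after it are unaffected and can still be greedy).
`search` walks the string left to right and returns the first match it finds.
The match spans [4:11] → '[z01v6]'.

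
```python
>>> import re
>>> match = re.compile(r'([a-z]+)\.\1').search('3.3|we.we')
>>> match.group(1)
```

`\1` is not a pattern — it's the concrete string captured by group 1, re-applied verbatim.
`search` walks the string left to right and returns the first match it finds.
The match spans [4:9] → 'we.we'.
Captured: group 1 = 'we'.

'we'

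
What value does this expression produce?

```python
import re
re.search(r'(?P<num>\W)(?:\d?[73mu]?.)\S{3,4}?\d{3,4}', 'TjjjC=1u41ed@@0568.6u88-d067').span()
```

This matches a non-word character (captured as 'num'); then optionally a digit, then optionally one of [73mu], then any character (non-capturing group); then 3 to 4 of a non-whitespace character (lazy), then 3 to 4 of a digit.
The match spans [18:28] → '.6u88-d067'.

(18, 28)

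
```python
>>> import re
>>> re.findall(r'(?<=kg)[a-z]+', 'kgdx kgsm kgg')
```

['dx', 'sm', 'g']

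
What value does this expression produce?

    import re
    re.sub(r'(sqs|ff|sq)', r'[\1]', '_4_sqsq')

'_4_[sqs]q'

`|` is ordered: at each position the engine commits to the first alternative that works.
Matches: at [3:6] → 'sqs'.
Each match is replaced using the text its own group 1 captured.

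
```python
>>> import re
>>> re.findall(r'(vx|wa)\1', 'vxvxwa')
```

After group 1 captures some text, `\1` only succeeds where that same text appears again.
With a single group, `findall` returns only what that group captured — 1 item.

['vx']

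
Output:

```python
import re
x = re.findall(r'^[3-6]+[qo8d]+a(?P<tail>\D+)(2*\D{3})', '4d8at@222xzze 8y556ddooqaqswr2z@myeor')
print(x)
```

Pattern: anchored at the start of the string; then one or more of a character in [3-6], then one or more of one of [qo8d], then the literal 'a'; then one or more of a non-digit (captured as 'tail'); then zero or more of a literal '2', then exactly 3 of a non-digit (captured).
Matches: at [0:12] match '4d8at@222xzz', groups = ('t@', '222xzz').
`findall` packs the 2 group values into a tuple for every match.

[('t@', '222xzz')]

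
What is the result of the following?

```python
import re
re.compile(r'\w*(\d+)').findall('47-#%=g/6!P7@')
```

The pattern matches zero or more of a word character; then one or more of a digit (captured).
Walking the string: at [0:2] match '47', group 1 = '7'; at [8:9] match '6', group 1 = '6'; at [10:12] match 'P7', group 1 = '7'.
With a single group, `findall` returns only what that group captured — 3 items.

['7', '6', '7']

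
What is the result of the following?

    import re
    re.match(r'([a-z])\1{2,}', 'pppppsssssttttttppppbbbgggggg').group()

`\1` is not a pattern — it's the concrete string captured by group 1, re-applied verbatim.
`match` is anchored at position 0; if the pattern doesn't fit there, it returns None.
The match spans [0:5] → 'ppppp'.
Captured: group 1 = 'p'.

'ppppp'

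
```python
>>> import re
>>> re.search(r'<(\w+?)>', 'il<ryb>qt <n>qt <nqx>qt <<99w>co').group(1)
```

The match spans [2:7] → '<ryb>'.
Captured: group 1 = 'ryb'.

'ryb'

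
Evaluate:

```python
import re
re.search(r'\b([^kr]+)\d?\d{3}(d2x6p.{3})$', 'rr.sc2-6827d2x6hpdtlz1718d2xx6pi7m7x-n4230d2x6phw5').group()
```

'.sc2-6827d2x6hpdtlz1718d2xx6pi7m7x-n4230d2x6phw5'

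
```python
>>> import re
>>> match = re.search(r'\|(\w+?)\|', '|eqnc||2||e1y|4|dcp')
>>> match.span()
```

`re.search` tries every starting position until one works.
The match spans [0:6] → '|eqnc|'.
Captured: group 1 = 'eqnc'.

(0, 6)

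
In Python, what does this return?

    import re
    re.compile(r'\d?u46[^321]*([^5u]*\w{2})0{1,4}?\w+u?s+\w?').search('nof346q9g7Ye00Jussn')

None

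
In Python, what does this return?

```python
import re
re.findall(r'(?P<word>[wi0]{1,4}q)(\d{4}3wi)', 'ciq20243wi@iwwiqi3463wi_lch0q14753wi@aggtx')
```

[('iq', '20243wi'), ('0q', '14753wi')]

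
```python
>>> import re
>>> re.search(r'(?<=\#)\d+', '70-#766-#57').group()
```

'766'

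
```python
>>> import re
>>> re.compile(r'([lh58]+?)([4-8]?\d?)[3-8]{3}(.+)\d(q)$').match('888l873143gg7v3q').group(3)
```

The pattern matches one or more of one of [lh58] (lazy) (captured); then optionally a character in [4-8], then optionally a digit (captured); then exactly 3 of a character in [3-8]; then one or more of any character (captured); then a digit; then a literal 'q' (captured); then anchored at the end.
`re.match` only tries the pattern at the start of the string.
The match spans [0:16] → '888l873143gg7v3q'.
Captured: group 1 = '888l', group 2 = '', group 3 = '143gg7v', group 4 = 'q'.

'143gg7v'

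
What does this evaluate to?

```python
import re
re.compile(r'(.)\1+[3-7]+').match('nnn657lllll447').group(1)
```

The match spans [0:6] → 'nnn657'.
Captured: group 1 = 'n'.

'n'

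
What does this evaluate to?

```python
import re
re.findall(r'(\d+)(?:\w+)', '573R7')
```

['573']

The pattern matches one or more of a digit (captured); then one or more of a word character (non-capturing group).
Matches: at [0:5] match '573R7', group 1 = '573'.
`findall` collects group 1 from the one match (1 total).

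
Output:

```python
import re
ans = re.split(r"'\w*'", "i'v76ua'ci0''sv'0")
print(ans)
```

Matches to split on: at [1:8] → "'v76ua'"; at [11:13] → "''".
Each match becomes a cut point; 3 segments remain.

['i', 'ci0', "sv'0"]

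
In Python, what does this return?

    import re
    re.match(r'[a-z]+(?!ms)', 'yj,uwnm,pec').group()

'yj'

The negative lookaround is zero-width — it rules out positions where the adjacent text would match, without consuming anything.
With `match`, the pattern is implicitly anchored at the beginning.
The match spans [0:2] → 'yj'.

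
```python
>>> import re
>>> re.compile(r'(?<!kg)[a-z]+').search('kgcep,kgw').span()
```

(0, 5)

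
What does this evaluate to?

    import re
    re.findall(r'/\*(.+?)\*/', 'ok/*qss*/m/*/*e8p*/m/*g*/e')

['qss', '/*e8p', 'g']

Lazy quantifiers expand one character at a time until the remainder of the pattern can match.
Walking the string: at [2:9] match '/*qss*/', group 1 = 'qss'; at [10:19] match '/*/*e8p*/', group 1 = '/*e8p'; at [20:25] match '/*g*/', group 1 = 'g'.
Because there's exactly one group, `findall` drops the full match and keeps group 1 from each hit.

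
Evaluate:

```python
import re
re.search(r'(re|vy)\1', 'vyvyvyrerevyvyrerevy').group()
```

`\1` has to match the exact text group 1 already captured.
The match spans [0:4] → 'vyvy'.

'vyvy'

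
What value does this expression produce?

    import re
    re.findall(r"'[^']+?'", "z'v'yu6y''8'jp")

["'v'", "'8'"]

Scanning left to right: at [1:4] → "'v'"; at [9:12] → "'8'".
`findall` yields the raw match text (2 of them) because the pattern has no groups.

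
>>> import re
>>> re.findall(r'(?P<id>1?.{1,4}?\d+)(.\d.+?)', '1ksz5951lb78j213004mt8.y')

[('1ksz59', '51l'), ('b78', 'j21'), ('30', '04m')]

The `?` after the quantifier makes it lazy — it takes as little as possible before letting the rest of the pattern try.
With 2 capturing groups, `findall` returns a 2-tuple per match.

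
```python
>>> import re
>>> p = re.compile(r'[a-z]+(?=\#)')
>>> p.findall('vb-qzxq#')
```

['qzxq']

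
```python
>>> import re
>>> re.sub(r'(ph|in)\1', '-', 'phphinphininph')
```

`\1` has to match the exact text group 1 already captured.
Each match is replaced by '-'.

'-inph-ph'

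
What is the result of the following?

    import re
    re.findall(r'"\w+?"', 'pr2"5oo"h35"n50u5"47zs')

['"5oo"', '"n50u5"']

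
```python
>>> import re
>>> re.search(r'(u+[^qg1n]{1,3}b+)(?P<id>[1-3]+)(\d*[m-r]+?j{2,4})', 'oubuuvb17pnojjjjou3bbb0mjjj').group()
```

'uuvb17pnojjjj'

Pattern: one or more of the literal 'u', then 1 to 3 of any character except [qg1n], then one or more of a literal 'b' (captured); then one or more of a character in [1-3] (captured as 'id'); then zero or more of a digit, then one or more of a character in [m-r] (lazy), then 2 to 4 of the literal 'j' (captured).
The match spans [3:16] → 'uuvb17pnojjjj'.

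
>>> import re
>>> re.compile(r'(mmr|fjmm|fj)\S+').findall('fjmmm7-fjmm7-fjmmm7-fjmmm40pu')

['fjmm']

Alternation tries branches left to right and keeps the first one that lets the overall match succeed at that position.
Walking the string: at [0:29] match 'fjmmm7-fjmm7-fjmmm7-fjmmm40pu', group 1 = 'fjmm'.
One capturing group, so `findall` returns just the captured substring from the one match — 1 in all.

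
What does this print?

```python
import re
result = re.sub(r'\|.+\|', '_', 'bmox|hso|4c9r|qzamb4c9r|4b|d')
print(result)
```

bmox_d

`sub` substitutes '_' at each match site.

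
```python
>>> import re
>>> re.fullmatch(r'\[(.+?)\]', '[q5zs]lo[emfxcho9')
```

None

`re.fullmatch` requires the pattern to consume the entire string.
Here the pattern can't cover the whole string, so the call returns None.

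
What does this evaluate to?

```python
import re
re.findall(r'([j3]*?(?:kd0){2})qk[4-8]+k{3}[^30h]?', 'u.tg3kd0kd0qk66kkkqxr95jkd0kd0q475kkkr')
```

['3kd0kd0']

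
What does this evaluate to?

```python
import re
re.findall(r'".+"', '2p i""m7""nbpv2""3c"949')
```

['""m7""nbpv2""3c"']

No capturing groups, so `findall` returns the 1 full match string.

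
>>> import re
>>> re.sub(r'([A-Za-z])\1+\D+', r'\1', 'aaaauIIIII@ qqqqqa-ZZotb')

`\1` is not a pattern — it's the concrete string captured by group 1, re-applied verbatim.
Matches: at [0:24] → 'aaaauIIIII@ qqqqqa-ZZotb'.
Each match is replaced using the text its own group 1 captured.

'a'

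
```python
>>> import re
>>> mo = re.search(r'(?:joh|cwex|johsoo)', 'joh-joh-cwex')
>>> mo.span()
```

(0, 3)

The match spans [0:3] → 'joh'.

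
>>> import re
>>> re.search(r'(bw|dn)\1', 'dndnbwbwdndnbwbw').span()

(0, 4)

After group 1 captures some text, `\1` only succeeds where that same text appears again.
`search` walks the string left to right and returns the first match it finds.
The match spans [0:4] → 'dndn'.
Captured: group 1 = 'dn'.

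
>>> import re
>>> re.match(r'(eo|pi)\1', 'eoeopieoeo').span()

(0, 4)

A backreference is literal: `\1` must see the identical characters the first group matched.
`re.match` only tries the pattern at the start of the string.
The match spans [0:4] → 'eoeo'.
Captured: group 1 = 'eo'.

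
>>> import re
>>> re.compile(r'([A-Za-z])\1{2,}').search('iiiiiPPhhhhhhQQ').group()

'iiiii'

`\1` has to match the exact text group 1 already captured.
Unlike `match`, `search` isn't anchored — it looks for the pattern anywhere in the string.
The match spans [0:5] → 'iiiii'.
Captured: group 1 = 'i'.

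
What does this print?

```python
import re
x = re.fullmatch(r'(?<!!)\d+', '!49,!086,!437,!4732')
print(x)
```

None

The negative lookaround is zero-width — it rules out positions where the adjacent text would match, without consuming anything.
`re.fullmatch` requires the pattern to consume the entire string.
Here the pattern can't cover the whole string, so the call returns None.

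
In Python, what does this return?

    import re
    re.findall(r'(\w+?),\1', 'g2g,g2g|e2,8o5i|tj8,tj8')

['g2g', 'tj8']

After group 1 captures some text, `\1` only succeeds where that same text appears again.
Matches: at [0:7] match 'g2g,g2g', group 1 = 'g2g'; at [16:23] match 'tj8,tj8', group 1 = 'tj8'.
Because there's exactly one group, `findall` drops the full match and keeps group 1 from each hit.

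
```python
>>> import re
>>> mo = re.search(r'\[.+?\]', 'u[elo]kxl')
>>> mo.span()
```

The match spans [1:6] → '[elo]'.

(1, 6)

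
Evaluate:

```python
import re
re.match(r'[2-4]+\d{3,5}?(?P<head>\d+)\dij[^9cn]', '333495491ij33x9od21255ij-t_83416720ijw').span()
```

(0, 12)

`re.match` won't scan ahead — the pattern has to work from the very first character.
The match spans [0:12] → '333495491ij3'.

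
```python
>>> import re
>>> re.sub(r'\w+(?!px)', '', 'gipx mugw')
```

' '

A negative assertion filters positions out without eating any characters.
`sub` substitutes '' at each match site.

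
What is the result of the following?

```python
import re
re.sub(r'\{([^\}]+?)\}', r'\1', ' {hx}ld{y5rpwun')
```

' hxld{y5rpwun'

`\1` in the replacement pulls in group 1's text for each match.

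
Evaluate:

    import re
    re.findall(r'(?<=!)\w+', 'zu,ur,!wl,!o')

['wl', 'o']

The `(?=…)`/`(?<=…)` assertion just peeks at neighbouring text; it doesn't advance the match position.
With no groups in the pattern, `findall` gives back each whole match — 2 here.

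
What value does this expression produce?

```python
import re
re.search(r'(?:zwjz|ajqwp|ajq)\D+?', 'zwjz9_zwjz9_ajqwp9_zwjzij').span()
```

(12, 16)

The match spans [12:16] → 'ajqw'.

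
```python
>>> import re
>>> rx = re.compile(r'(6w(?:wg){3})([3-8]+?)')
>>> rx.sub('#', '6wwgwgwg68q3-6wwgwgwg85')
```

'#8q3-#5'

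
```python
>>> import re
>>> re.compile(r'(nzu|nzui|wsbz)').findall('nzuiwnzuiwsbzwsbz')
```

['nzu', 'nzu', 'wsbz', 'wsbz']

Branches in `(...|...)` are attempted left-to-right; the first branch that allows the whole pattern to succeed is taken.
Matches: at [0:3] match 'nzu', group 1 = 'nzu'; at [5:8] match 'nzu', group 1 = 'nzu'; at [9:13] match 'wsbz', group 1 = 'wsbz'; at [13:17] match 'wsbz', group 1 = 'wsbz'.
With a single group, `findall` returns only what that group captured — 4 items.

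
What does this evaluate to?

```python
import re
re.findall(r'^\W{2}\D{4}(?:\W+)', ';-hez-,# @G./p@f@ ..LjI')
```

[';-hez-,# @']

With no groups in the pattern, `findall` gives back each whole match — 1 here.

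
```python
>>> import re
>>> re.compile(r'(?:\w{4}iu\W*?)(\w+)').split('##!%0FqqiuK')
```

['##!%', 'K', '']

This matches exactly 4 of a word character, then the literal 'iu', then zero or more of a non-word character (lazy) (non-capturing group); then one or more of a word character (captured).
Matches to split on: at [4:11] → '0FqqiuK'.
The group in the pattern means `split` returns the separators' captures alongside the pieces.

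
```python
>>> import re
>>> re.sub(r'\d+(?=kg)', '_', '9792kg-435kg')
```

'_kg-_kg'

Lookahead/lookbehind check context without consuming it, so the matched span excludes the asserted characters.
Each match is replaced by '_'.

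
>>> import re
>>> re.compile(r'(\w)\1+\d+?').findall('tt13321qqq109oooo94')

A backreference is literal: `\1` must see the identical characters the first group matched.
Scanning left to right: at [0:3] match 'tt1', group 1 = 't'; at [3:6] match '332', group 1 = '3'; at [7:11] match 'qqq1', group 1 = 'q'; at [13:18] match 'oooo9', group 1 = 'o'.
`findall` collects group 1 from each match (4 total).

['t', '3', 'q', 'o']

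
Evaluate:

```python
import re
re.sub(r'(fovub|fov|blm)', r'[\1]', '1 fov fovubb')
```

'1 [fov] [fovub]b'

Branches in `(...|...)` are attempted left-to-right; the first branch that allows the whole pattern to succeed is taken.
The replacement refers to a captured group, so each match is rewritten using its own captured text.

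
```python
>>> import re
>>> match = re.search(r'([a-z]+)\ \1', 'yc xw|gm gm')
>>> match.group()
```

'gm gm'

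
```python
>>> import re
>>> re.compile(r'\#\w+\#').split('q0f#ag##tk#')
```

['q0f', '', '']

Splitting on the pattern gives 3 pieces.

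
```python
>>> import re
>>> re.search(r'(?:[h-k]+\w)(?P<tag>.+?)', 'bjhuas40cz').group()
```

'jhua'

This matches one or more of a character in [h-k], then a word character (non-capturing group); then one or more of any character (lazy) (captured as 'tag').
The match spans [1:5] → 'jhua'.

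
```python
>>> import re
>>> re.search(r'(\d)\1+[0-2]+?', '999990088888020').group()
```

'999990'

`\1` is not a pattern — it's the concrete string captured by group 1, re-applied verbatim.
The match spans [0:6] → '999990'.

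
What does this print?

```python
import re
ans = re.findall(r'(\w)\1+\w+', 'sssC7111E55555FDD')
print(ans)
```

A backreference is literal: `\1` must see the identical characters the first group matched.
Scanning left to right: at [0:17] match 'sssC7111E55555FDD', group 1 = 's'.
One capturing group, so `findall` returns just the captured substring from the one match — 1 in all.

['s']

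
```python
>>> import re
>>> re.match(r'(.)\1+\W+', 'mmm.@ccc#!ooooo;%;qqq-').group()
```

A backreference is literal: `\1` must see the identical characters the first group matched.
`re.match` only tries the pattern at the start of the string.
The match spans [0:5] → 'mmm.@'.
Captured: group 1 = 'm'.

'mmm.@'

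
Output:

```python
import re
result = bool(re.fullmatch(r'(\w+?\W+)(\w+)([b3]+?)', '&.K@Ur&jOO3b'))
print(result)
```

False

The pattern matches one or more of a word character (lazy), then one or more of a non-word character (captured); then one or more of a word character (captured); then one or more of one of [b3] (lazy) (captured).
For `fullmatch`, every character of the input must be accounted for by the pattern.
Here there's no way to consume every character, so the call returns None, and `bool(None)` is False.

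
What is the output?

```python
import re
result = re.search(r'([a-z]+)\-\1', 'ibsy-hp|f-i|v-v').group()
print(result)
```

v-v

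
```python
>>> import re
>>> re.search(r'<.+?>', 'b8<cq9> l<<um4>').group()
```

'<cq9>'

A `+?`/`*?`/`{m,n}?` starts at its minimum and grows only as far as needed for what follows to match.
The match spans [2:7] → '<cq9>'.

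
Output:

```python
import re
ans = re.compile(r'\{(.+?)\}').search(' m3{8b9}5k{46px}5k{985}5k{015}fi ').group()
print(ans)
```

{8b9}

A `+?`/`*?`/`{m,n}?` starts at its minimum and grows only as far as needed for what follows to match.
`re.search` scans for the first position where the pattern succeeds.
The match spans [3:8] → '{8b9}'.
Captured: group 1 = '8b9'.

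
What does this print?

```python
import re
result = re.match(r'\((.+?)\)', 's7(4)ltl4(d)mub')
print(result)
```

`re.match` won't scan ahead — the pattern has to work from the very first character.
Here the string doesn't start with a match, so the call returns None.

None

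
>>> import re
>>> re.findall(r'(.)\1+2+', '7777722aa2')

['7', 'a']

A backreference is literal: `\1` must see the identical characters the first group matched.
Scanning left to right: at [0:7] match '7777722', group 1 = '7'; at [7:10] match 'aa2', group 1 = 'a'.
One capturing group, so `findall` returns just the captured substring from each match — 2 in all.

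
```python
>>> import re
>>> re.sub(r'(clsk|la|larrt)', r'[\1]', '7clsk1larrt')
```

'7[clsk]1[la]rrt'

`|` is ordered: at each position the engine commits to the first alternative that works.
Matches: at [1:5] → 'clsk'; at [6:8] → 'la'.
`\1` in the replacement pulls in group 1's text for each match.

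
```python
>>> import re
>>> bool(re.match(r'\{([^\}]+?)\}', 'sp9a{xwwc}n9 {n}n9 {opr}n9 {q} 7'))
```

False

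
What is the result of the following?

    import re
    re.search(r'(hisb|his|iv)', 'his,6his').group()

'his'

The match spans [0:3] → 'his'.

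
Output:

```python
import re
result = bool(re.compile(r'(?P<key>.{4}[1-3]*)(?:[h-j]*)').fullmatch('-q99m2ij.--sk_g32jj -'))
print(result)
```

False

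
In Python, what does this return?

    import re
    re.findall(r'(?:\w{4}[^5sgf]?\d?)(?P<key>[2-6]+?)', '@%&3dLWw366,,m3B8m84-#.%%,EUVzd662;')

This matches exactly 4 of a word character, then optionally any character except [5sgf], then optionally a digit (non-capturing group); then one or more of a character in [2-6] (lazy) (captured as 'key').
Lazy quantifiers expand one character at a time until the remainder of the pattern can match.
Walking the string: at [3:10] match '3dLWw36', group 1 = '6'; at [13:20] match 'm3B8m84', group 1 = '4'; at [26:33] match 'EUVzd66', group 1 = '6'.
One capturing group, so `findall` returns just the captured substring from each match — 3 in all.

['6', '4', '6']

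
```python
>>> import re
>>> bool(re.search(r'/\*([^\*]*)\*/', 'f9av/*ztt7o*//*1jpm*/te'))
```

The match spans [4:13] → '/*ztt7o*/'.

True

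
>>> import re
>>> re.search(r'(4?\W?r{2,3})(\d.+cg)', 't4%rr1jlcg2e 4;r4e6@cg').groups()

('4%rr', '1jlcg2e 4;r4e6@cg')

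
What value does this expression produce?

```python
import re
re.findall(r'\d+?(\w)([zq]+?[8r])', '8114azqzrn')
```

This matches one or more of a digit (lazy); then a word character (captured); then one or more of one of [zq] (lazy), then one of [8r] (captured).
Matches: at [0:9] match '8114azqzr', groups = ('a', 'zqzr').
2 groups means the one result is a tuple of 2 captured strings — 1 here.

[('a', 'zqzr')]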